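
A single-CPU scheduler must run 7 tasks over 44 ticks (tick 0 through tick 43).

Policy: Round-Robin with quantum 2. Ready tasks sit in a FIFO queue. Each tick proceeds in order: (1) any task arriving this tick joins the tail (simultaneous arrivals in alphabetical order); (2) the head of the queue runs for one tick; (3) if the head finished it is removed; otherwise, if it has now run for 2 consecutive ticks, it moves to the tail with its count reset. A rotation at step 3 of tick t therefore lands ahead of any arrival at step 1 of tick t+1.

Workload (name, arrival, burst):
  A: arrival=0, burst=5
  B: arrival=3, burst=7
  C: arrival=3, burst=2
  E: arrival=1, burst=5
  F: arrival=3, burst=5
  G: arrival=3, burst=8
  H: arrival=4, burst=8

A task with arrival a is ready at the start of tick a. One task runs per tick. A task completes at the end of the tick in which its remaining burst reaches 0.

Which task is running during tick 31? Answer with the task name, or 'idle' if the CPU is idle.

running at tick 31 = G

t=0: queue=[A] q_used=0 → run A
t=1: queue=[A,E] q_used=1 → run A
t=2: queue=[E,A] q_used=0 → run E
t=3: queue=[E,A,B,C,F,G] q_used=1 → run E
t=4: queue=[A,B,C,F,G,E,H] q_used=0 → run A
t=5: queue=[A,B,C,F,G,E,H] q_used=1 → run A
t=6: queue=[B,C,F,G,E,H,A] q_used=0 → run B
t=7: queue=[B,C,F,G,E,H,A] q_used=1 → run B
t=8: queue=[C,F,G,E,H,A,B] q_used=0 → run C
t=9: queue=[C,F,G,E,H,A,B] q_used=1 → run C
t=10: queue=[F,G,E,H,A,B] q_used=0 → run F
t=11: queue=[F,G,E,H,A,B] q_used=1 → run F
t=12: queue=[G,E,H,A,B,F] q_used=0 → run G
t=13: queue=[G,E,H,A,B,F] q_used=1 → run G
t=14: queue=[E,H,A,B,F,G] q_used=0 → run E
t=15: queue=[E,H,A,B,F,G] q_used=1 → run E
t=16: queue=[H,A,B,F,G,E] q_used=0 → run H
t=17: queue=[H,A,B,F,G,E] q_used=1 → run H
t=18: queue=[A,B,F,G,E,H] q_used=0 → run A
t=19: queue=[B,F,G,E,H] q_used=0 → run B
t=20: queue=[B,F,G,E,H] q_used=1 → run B
t=21: queue=[F,G,E,H,B] q_used=0 → run F
t=22: queue=[F,G,E,H,B] q_used=1 → run F
t=23: queue=[G,E,H,B,F] q_used=0 → run G
t=24: queue=[G,E,H,B,F] q_used=1 → run G
t=25: queue=[E,H,B,F,G] q_used=0 → run E
t=26: queue=[H,B,F,G] q_used=0 → run H
t=27: queue=[H,B,F,G] q_used=1 → run H
t=28: queue=[B,F,G,H] q_used=0 → run B
t=29: queue=[B,F,G,H] q_used=1 → run B
t=30: queue=[F,G,H,B] q_used=0 → run F
t=31: queue=[G,H,B] q_used=0 → run G
t=32: queue=[G,H,B] q_used=1 → run G
t=33: queue=[H,B,G] q_used=0 → run H
t=34: queue=[H,B,G] q_used=1 → run H
t=35: queue=[B,G,H] q_used=0 → run B
t=36: queue=[G,H] q_used=0 → run G
t=37: queue=[G,H] q_used=1 → run G
t=38: queue=[H] q_used=0 → run H
t=39: queue=[H] q_used=1 → run H
t=40: (idle)
t=41: (idle)
t=42: (idle)
t=43: (idle)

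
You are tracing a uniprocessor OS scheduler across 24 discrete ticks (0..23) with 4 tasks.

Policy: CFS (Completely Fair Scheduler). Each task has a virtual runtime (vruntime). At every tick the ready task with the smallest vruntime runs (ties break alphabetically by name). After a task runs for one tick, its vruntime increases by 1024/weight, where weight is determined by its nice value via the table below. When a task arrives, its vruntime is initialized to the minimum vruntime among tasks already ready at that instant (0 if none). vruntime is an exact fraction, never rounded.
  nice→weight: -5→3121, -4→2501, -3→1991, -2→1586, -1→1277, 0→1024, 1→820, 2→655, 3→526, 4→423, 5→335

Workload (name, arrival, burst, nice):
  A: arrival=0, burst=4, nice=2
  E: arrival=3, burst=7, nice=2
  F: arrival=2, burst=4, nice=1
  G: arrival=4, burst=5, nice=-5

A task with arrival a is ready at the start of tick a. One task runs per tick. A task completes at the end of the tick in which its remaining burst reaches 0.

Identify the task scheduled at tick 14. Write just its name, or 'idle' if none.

t=0: vr[A=0] → run A
t=1: vr[A=1024/655] → run A
t=2: vr[A=2048/655 F=2048/655] → run A
t=3: vr[A=3072/655 E=2048/655 F=2048/655] → run E
t=4: vr[A=3072/655 E=3072/655 F=2048/655 G=2048/655] → run F
t=5: vr[A=3072/655 E=3072/655 F=117504/26855 G=2048/655] → run G
t=6: vr[A=3072/655 E=3072/655 F=117504/26855 G=7062528/2044255] → run G
t=7: vr[A=3072/655 E=3072/655 F=117504/26855 G=7733248/2044255] → run G
t=8: vr[A=3072/655 E=3072/655 F=117504/26855 G=8403968/2044255] → run G
t=9: vr[A=3072/655 E=3072/655 F=117504/26855 G=9074688/2044255] → run F
t=10: vr[A=3072/655 E=3072/655 F=30208/5371 G=9074688/2044255] → run G
t=11: vr[A=3072/655 E=3072/655 F=30208/5371] → run A
t=12: vr[E=3072/655 F=30208/5371] → run E
t=13: vr[E=4096/655 F=30208/5371] → run F
t=14: vr[E=4096/655 F=184576/26855] → run E
t=15: vr[E=1024/131 F=184576/26855] → run F
t=16: vr[E=1024/131] → run E
t=17: vr[E=6144/655] → run E
t=18: vr[E=7168/655] → run E
t=19: vr[E=8192/655] → run E
t=20: (idle)
t=21: (idle)
t=22: (idle)
t=23: (idle)

running at tick 14 = E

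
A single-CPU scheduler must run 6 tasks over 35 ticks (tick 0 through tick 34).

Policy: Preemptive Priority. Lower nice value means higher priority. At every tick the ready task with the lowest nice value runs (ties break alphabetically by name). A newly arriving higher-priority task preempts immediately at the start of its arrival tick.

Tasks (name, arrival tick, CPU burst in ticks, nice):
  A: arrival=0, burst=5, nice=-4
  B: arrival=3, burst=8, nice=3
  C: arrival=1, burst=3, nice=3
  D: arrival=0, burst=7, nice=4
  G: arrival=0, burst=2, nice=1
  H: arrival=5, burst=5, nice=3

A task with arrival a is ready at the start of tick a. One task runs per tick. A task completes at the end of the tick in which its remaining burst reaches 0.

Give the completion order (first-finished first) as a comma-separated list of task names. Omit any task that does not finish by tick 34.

completion order = A, G, B, C, H, D

t=0: ready={A,D,G} → run A
t=1: ready={A,C,D,G} → run A
t=2: ready={A,C,D,G} → run A
t=3: ready={A,B,C,D,G} → run A
t=4: ready={A,B,C,D,G} → run A
t=5: ready={B,C,D,G,H} → run G
t=6: ready={B,C,D,G,H} → run G
t=7: ready={B,C,D,H} → run B
t=8: ready={B,C,D,H} → run B
t=9: ready={B,C,D,H} → run B
t=10: ready={B,C,D,H} → run B
t=11: ready={B,C,D,H} → run B
t=12: ready={B,C,D,H} → run B
t=13: ready={B,C,D,H} → run B
t=14: ready={B,C,D,H} → run B
t=15: ready={C,D,H} → run C
t=16: ready={C,D,H} → run C
t=17: ready={C,D,H} → run C
t=18: ready={D,H} → run H
t=19: ready={D,H} → run H
t=20: ready={D,H} → run H
t=21: ready={D,H} → run H
t=22: ready={D,H} → run H
t=23: ready={D} → run D
t=24: ready={D} → run D
t=25: ready={D} → run D
t=26: ready={D} → run D
t=27: ready={D} → run D
t=28: ready={D} → run D
t=29: ready={D} → run D
t=30: (idle)
t=31: (idle)
t=32: (idle)
t=33: (idle)
t=34: (idle)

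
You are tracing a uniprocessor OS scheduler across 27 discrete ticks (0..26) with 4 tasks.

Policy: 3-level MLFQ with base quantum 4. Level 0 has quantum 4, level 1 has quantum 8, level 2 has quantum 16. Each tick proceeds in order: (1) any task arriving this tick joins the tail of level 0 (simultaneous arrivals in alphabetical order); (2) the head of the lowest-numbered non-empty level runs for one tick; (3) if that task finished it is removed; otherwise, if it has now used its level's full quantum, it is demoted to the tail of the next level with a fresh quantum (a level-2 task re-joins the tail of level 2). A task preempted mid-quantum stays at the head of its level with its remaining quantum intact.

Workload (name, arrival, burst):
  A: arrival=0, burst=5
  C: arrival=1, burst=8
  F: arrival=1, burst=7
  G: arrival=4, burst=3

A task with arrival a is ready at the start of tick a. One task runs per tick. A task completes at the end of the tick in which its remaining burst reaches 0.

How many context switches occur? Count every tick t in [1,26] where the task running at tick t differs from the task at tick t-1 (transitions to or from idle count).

context switches = 7

t=0: L0/L1/L2 = A/-/- → run A
t=1: L0/L1/L2 = ACF/-/- → run A
t=2: L0/L1/L2 = ACF/-/- → run A
t=3: L0/L1/L2 = ACF/-/- → run A
t=4: L0/L1/L2 = CFG/A/- → run C
t=5: L0/L1/L2 = CFG/A/- → run C
t=6: L0/L1/L2 = CFG/A/- → run C
t=7: L0/L1/L2 = CFG/A/- → run C
t=8: L0/L1/L2 = FG/AC/- → run F
t=9: L0/L1/L2 = FG/AC/- → run F
t=10: L0/L1/L2 = FG/AC/- → run F
t=11: L0/L1/L2 = FG/AC/- → run F
t=12: L0/L1/L2 = G/ACF/- → run G
t=13: L0/L1/L2 = G/ACF/- → run G
t=14: L0/L1/L2 = G/ACF/- → run G
t=15: L0/L1/L2 = -/ACF/- → run A
t=16: L0/L1/L2 = -/CF/- → run C
t=17: L0/L1/L2 = -/CF/- → run C
t=18: L0/L1/L2 = -/CF/- → run C
t=19: L0/L1/L2 = -/CF/- → run C
t=20: L0/L1/L2 = -/F/- → run F
t=21: L0/L1/L2 = -/F/- → run F
t=22: L0/L1/L2 = -/F/- → run F
t=23: (idle)
t=24: (idle)
t=25: (idle)
t=26: (idle)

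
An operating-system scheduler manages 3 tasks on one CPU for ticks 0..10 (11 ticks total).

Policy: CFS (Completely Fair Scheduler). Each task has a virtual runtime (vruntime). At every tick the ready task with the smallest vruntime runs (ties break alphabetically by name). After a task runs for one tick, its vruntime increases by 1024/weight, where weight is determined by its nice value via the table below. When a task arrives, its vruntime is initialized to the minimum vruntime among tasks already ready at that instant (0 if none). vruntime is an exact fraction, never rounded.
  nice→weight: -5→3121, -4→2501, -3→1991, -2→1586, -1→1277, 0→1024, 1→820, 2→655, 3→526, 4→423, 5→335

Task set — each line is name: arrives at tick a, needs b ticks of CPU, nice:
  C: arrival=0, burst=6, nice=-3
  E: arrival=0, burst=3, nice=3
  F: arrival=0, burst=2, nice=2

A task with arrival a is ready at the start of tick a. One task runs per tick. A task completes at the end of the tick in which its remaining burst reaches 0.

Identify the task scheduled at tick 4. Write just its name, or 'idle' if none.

running at tick 4 = C

t=0: vr[C=0 E=0 F=0] → run C
t=1: vr[C=1024/1991 E=0 F=0] → run E
t=2: vr[C=1024/1991 E=512/263 F=0] → run F
t=3: vr[C=1024/1991 E=512/263 F=1024/655] → run C
t=4: vr[C=2048/1991 E=512/263 F=1024/655] → run C
t=5: vr[C=3072/1991 E=512/263 F=1024/655] → run C
t=6: vr[C=4096/1991 E=512/263 F=1024/655] → run F
t=7: vr[C=4096/1991 E=512/263] → run E
t=8: vr[C=4096/1991 E=1024/263] → run C
t=9: vr[C=5120/1991 E=1024/263] → run C
t=10: vr[E=1024/263] → run E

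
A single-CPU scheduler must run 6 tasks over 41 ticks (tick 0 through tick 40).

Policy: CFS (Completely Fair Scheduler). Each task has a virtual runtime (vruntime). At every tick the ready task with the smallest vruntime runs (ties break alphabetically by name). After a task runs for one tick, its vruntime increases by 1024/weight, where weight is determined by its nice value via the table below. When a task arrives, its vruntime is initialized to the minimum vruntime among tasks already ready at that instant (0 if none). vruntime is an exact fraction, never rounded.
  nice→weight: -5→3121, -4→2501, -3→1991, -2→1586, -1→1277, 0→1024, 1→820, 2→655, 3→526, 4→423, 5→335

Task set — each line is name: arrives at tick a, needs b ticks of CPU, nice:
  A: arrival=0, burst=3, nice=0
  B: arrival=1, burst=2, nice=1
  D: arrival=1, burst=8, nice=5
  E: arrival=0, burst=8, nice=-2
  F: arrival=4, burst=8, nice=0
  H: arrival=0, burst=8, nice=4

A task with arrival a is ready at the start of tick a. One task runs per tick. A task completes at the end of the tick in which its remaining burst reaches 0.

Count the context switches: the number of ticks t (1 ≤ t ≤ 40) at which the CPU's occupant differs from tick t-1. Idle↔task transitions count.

t=0: vr[A=0 E=0 H=0] → run A
t=1: vr[A=1 B=0 D=0 E=0 H=0] → run B
t=2: vr[A=1 B=256/205 D=0 E=0 H=0] → run D
t=3: vr[A=1 B=256/205 D=1024/335 E=0 H=0] → run E
t=4: vr[A=1 B=256/205 D=1024/335 E=512/793 F=0 H=0] → run F
t=5: vr[A=1 B=256/205 D=1024/335 E=512/793 F=1 H=0] → run H
t=6: vr[A=1 B=256/205 D=1024/335 E=512/793 F=1 H=1024/423] → run E
t=7: vr[A=1 B=256/205 D=1024/335 E=1024/793 F=1 H=1024/423] → run A
t=8: vr[A=2 B=256/205 D=1024/335 E=1024/793 F=1 H=1024/423] → run F
t=9: vr[A=2 B=256/205 D=1024/335 E=1024/793 F=2 H=1024/423] → run B
t=10: vr[A=2 D=1024/335 E=1024/793 F=2 H=1024/423] → run E
t=11: vr[A=2 D=1024/335 E=1536/793 F=2 H=1024/423] → run E
t=12: vr[A=2 D=1024/335 E=2048/793 F=2 H=1024/423] → run A
t=13: vr[D=1024/335 E=2048/793 F=2 H=1024/423] → run F
t=14: vr[D=1024/335 E=2048/793 F=3 H=1024/423] → run H
t=15: vr[D=1024/335 E=2048/793 F=3 H=2048/423] → run E
t=16: vr[D=1024/335 E=2560/793 F=3 H=2048/423] → run F
t=17: vr[D=1024/335 E=2560/793 F=4 H=2048/423] → run D
t=18: vr[D=2048/335 E=2560/793 F=4 H=2048/423] → run E
t=19: vr[D=2048/335 E=3072/793 F=4 H=2048/423] → run E
t=20: vr[D=2048/335 E=3584/793 F=4 H=2048/423] → run F
t=21: vr[D=2048/335 E=3584/793 F=5 H=2048/423] → run E
t=22: vr[D=2048/335 F=5 H=2048/423] → run H
t=23: vr[D=2048/335 F=5 H=1024/141] → run F
t=24: vr[D=2048/335 F=6 H=1024/141] → run F
t=25: vr[D=2048/335 F=7 H=1024/141] → run D
t=26: vr[D=3072/335 F=7 H=1024/141] → run F
t=27: vr[D=3072/335 H=1024/141] → run H
t=28: vr[D=3072/335 H=4096/423] → run D
t=29: vr[D=4096/335 H=4096/423] → run H
t=30: vr[D=4096/335 H=5120/423] → run H
t=31: vr[D=4096/335 H=2048/141] → run D
t=32: vr[D=1024/67 H=2048/141] → run H
t=33: vr[D=1024/67 H=7168/423] → run D
t=34: vr[D=6144/335 H=7168/423] → run H
t=35: vr[D=6144/335] → run D
t=36: vr[D=7168/335] → run D
t=37: (idle)
t=38: (idle)
t=39: (idle)
t=40: (idle)

context switches = 32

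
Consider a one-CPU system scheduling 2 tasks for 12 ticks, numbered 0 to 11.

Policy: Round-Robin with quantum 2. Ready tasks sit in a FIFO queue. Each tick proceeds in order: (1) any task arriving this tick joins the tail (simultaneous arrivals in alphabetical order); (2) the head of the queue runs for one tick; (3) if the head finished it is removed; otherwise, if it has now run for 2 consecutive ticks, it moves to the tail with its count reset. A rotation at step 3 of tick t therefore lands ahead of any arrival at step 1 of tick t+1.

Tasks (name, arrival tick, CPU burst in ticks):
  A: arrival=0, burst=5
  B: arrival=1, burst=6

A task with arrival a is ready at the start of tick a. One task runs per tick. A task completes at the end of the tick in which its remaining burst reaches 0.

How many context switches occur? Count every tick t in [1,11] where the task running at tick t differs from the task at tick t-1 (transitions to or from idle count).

t=0: queue=[A] q_used=0 → run A
t=1: queue=[A,B] q_used=1 → run A
t=2: queue=[B,A] q_used=0 → run B
t=3: queue=[B,A] q_used=1 → run B
t=4: queue=[A,B] q_used=0 → run A
t=5: queue=[A,B] q_used=1 → run A
t=6: queue=[B,A] q_used=0 → run B
t=7: queue=[B,A] q_used=1 → run B
t=8: queue=[A,B] q_used=0 → run A
t=9: queue=[B] q_used=0 → run B
t=10: queue=[B] q_used=1 → run B
t=11: (idle)

context switches = 6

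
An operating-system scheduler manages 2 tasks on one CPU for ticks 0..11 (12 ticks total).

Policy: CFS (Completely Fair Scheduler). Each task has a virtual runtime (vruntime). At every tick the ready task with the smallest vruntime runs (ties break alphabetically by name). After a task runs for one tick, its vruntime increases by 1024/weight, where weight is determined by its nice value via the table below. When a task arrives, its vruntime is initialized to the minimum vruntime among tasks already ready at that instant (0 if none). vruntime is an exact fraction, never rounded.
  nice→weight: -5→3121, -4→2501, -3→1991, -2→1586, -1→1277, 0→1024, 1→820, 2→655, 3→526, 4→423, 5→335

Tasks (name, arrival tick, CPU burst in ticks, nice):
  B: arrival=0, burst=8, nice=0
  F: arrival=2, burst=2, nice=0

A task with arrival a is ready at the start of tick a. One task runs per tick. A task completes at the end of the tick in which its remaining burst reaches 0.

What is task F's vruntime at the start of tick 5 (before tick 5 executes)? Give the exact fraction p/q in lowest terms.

t=0: vr[B=0] → run B
t=1: vr[B=1] → run B
t=2: vr[B=2 F=2] → run B
t=3: vr[B=3 F=2] → run F
t=4: vr[B=3 F=3] → run B
t=5: vr[B=4 F=3] → run F
t=6: vr[B=4] → run B
t=7: vr[B=5] → run B
t=8: vr[B=6] → run B
t=9: vr[B=7] → run B
t=10: (idle)
t=11: (idle)

vruntime(F, start of tick 5) = 3/1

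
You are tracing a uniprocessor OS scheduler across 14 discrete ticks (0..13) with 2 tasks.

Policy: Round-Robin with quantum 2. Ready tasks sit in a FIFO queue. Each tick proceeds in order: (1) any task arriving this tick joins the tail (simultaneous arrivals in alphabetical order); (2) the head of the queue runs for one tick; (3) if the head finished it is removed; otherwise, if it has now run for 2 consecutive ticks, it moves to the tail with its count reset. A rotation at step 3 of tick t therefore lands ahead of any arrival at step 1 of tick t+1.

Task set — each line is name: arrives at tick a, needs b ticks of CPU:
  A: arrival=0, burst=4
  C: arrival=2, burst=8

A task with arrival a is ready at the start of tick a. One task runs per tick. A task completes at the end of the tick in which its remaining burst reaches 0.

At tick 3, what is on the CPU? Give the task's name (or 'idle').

t=0: queue=[A] q_used=0 → run A
t=1: queue=[A] q_used=1 → run A
t=2: queue=[A,C] q_used=0 → run A
t=3: queue=[A,C] q_used=1 → run A
t=4: queue=[C] q_used=0 → run C
t=5: queue=[C] q_used=1 → run C
t=6: queue=[C] q_used=0 → run C
t=7: queue=[C] q_used=1 → run C
t=8: queue=[C] q_used=0 → run C
t=9: queue=[C] q_used=1 → run C
t=10: queue=[C] q_used=0 → run C
t=11: queue=[C] q_used=1 → run C
t=12: (idle)
t=13: (idle)

running at tick 3 = A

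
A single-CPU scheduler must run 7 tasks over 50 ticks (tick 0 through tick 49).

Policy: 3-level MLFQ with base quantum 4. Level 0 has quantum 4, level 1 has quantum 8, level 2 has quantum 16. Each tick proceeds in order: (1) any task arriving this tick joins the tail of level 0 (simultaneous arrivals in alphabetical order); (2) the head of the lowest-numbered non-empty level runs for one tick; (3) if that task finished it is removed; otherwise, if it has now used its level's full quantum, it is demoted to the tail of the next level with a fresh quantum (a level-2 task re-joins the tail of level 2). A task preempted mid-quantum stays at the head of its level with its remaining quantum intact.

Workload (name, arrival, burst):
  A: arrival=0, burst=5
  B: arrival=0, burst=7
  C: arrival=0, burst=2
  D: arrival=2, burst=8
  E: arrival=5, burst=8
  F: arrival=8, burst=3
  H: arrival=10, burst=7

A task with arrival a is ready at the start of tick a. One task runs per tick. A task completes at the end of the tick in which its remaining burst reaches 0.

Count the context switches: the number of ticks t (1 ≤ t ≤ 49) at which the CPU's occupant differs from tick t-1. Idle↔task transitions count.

t=0: L0/L1/L2 = ABC/-/- → run A
t=1: L0/L1/L2 = ABC/-/- → run A
t=2: L0/L1/L2 = ABCD/-/- → run A
t=3: L0/L1/L2 = ABCD/-/- → run A
t=4: L0/L1/L2 = BCD/A/- → run B
t=5: L0/L1/L2 = BCDE/A/- → run B
t=6: L0/L1/L2 = BCDE/A/- → run B
t=7: L0/L1/L2 = BCDE/A/- → run B
t=8: L0/L1/L2 = CDEF/AB/- → run C
t=9: L0/L1/L2 = CDEF/AB/- → run C
t=10: L0/L1/L2 = DEFH/AB/- → run D
t=11: L0/L1/L2 = DEFH/AB/- → run D
t=12: L0/L1/L2 = DEFH/AB/- → run D
t=13: L0/L1/L2 = DEFH/AB/- → run D
t=14: L0/L1/L2 = EFH/ABD/- → run E
t=15: L0/L1/L2 = EFH/ABD/- → run E
t=16: L0/L1/L2 = EFH/ABD/- → run E
t=17: L0/L1/L2 = EFH/ABD/- → run E
t=18: L0/L1/L2 = FH/ABDE/- → run F
t=19: L0/L1/L2 = FH/ABDE/- → run F
t=20: L0/L1/L2 = FH/ABDE/- → run F
t=21: L0/L1/L2 = H/ABDE/- → run H
t=22: L0/L1/L2 = H/ABDE/- → run H
t=23: L0/L1/L2 = H/ABDE/- → run H
t=24: L0/L1/L2 = H/ABDE/- → run H
t=25: L0/L1/L2 = -/ABDEH/- → run A
t=26: L0/L1/L2 = -/BDEH/- → run B
t=27: L0/L1/L2 = -/BDEH/- → run B
t=28: L0/L1/L2 = -/BDEH/- → run B
t=29: L0/L1/L2 = -/DEH/- → run D
t=30: L0/L1/L2 = -/DEH/- → run D
t=31: L0/L1/L2 = -/DEH/- → run D
t=32: L0/L1/L2 = -/DEH/- → run D
t=33: L0/L1/L2 = -/EH/- → run E
t=34: L0/L1/L2 = -/EH/- → run E
t=35: L0/L1/L2 = -/EH/- → run E
t=36: L0/L1/L2 = -/EH/- → run E
t=37: L0/L1/L2 = -/H/- → run H
t=38: L0/L1/L2 = -/H/- → run H
t=39: L0/L1/L2 = -/H/- → run H
t=40: (idle)
t=41: (idle)
t=42: (idle)
t=43: (idle)
t=44: (idle)
t=45: (idle)
t=46: (idle)
t=47: (idle)
t=48: (idle)
t=49: (idle)

context switches = 12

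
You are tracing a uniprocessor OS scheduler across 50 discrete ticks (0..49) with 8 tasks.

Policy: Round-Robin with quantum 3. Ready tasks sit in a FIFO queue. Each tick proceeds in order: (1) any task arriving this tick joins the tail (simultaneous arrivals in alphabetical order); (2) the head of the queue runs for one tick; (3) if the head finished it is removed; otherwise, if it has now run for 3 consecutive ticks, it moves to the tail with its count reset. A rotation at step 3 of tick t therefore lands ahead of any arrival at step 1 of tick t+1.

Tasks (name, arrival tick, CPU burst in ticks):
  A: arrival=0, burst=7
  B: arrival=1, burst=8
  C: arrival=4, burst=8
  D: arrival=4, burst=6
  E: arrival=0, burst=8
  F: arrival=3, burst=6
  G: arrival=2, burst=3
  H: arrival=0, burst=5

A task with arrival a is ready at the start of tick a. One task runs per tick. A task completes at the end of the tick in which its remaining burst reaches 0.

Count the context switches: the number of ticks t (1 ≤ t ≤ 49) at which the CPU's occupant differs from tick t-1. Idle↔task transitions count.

t=0: queue=[A,E,H] q_used=0 → run A
t=1: queue=[A,E,H,B] q_used=1 → run A
t=2: queue=[A,E,H,B,G] q_used=2 → run A
t=3: queue=[E,H,B,G,A,F] q_used=0 → run E
t=4: queue=[E,H,B,G,A,F,C,D] q_used=1 → run E
t=5: queue=[E,H,B,G,A,F,C,D] q_used=2 → run E
t=6: queue=[H,B,G,A,F,C,D,E] q_used=0 → run H
t=7: queue=[H,B,G,A,F,C,D,E] q_used=1 → run H
t=8: queue=[H,B,G,A,F,C,D,E] q_used=2 → run H
t=9: queue=[B,G,A,F,C,D,E,H] q_used=0 → run B
t=10: queue=[B,G,A,F,C,D,E,H] q_used=1 → run B
t=11: queue=[B,G,A,F,C,D,E,H] q_used=2 → run B
t=12: queue=[G,A,F,C,D,E,H,B] q_used=0 → run G
t=13: queue=[G,A,F,C,D,E,H,B] q_used=1 → run G
t=14: queue=[G,A,F,C,D,E,H,B] q_used=2 → run G
t=15: queue=[A,F,C,D,E,H,B] q_used=0 → run A
t=16: queue=[A,F,C,D,E,H,B] q_used=1 → run A
t=17: queue=[A,F,C,D,E,H,B] q_used=2 → run A
t=18: queue=[F,C,D,E,H,B,A] q_used=0 → run F
t=19: queue=[F,C,D,E,H,B,A] q_used=1 → run F
t=20: queue=[F,C,D,E,H,B,A] q_used=2 → run F
t=21: queue=[C,D,E,H,B,A,F] q_used=0 → run C
t=22: queue=[C,D,E,H,B,A,F] q_used=1 → run C
t=23: queue=[C,D,E,H,B,A,F] q_used=2 → run C
t=24: queue=[D,E,H,B,A,F,C] q_used=0 → run D
t=25: queue=[D,E,H,B,A,F,C] q_used=1 → run D
t=26: queue=[D,E,H,B,A,F,C] q_used=2 → run D
t=27: queue=[E,H,B,A,F,C,D] q_used=0 → run E
t=28: queue=[E,H,B,A,F,C,D] q_used=1 → run E
t=29: queue=[E,H,B,A,F,C,D] q_used=2 → run E
t=30: queue=[H,B,A,F,C,D,E] q_used=0 → run H
t=31: queue=[H,B,A,F,C,D,E] q_used=1 → run H
t=32: queue=[B,A,F,C,D,E] q_used=0 → run B
t=33: queue=[B,A,F,C,D,E] q_used=1 → run B
t=34: queue=[B,A,F,C,D,E] q_used=2 → run B
t=35: queue=[A,F,C,D,E,B] q_used=0 → run A
t=36: queue=[F,C,D,E,B] q_used=0 → run F
t=37: queue=[F,C,D,E,B] q_used=1 → run F
t=38: queue=[F,C,D,E,B] q_used=2 → run F
t=39: queue=[C,D,E,B] q_used=0 → run C
t=40: queue=[C,D,E,B] q_used=1 → run C
t=41: queue=[C,D,E,B] q_used=2 → run C
t=42: queue=[D,E,B,C] q_used=0 → run D
t=43: queue=[D,E,B,C] q_used=1 → run D
t=44: queue=[D,E,B,C] q_used=2 → run D
t=45: queue=[E,B,C] q_used=0 → run E
t=46: queue=[E,B,C] q_used=1 → run E
t=47: queue=[B,C] q_used=0 → run B
t=48: queue=[B,C] q_used=1 → run B
t=49: queue=[C] q_used=0 → run C

context switches = 18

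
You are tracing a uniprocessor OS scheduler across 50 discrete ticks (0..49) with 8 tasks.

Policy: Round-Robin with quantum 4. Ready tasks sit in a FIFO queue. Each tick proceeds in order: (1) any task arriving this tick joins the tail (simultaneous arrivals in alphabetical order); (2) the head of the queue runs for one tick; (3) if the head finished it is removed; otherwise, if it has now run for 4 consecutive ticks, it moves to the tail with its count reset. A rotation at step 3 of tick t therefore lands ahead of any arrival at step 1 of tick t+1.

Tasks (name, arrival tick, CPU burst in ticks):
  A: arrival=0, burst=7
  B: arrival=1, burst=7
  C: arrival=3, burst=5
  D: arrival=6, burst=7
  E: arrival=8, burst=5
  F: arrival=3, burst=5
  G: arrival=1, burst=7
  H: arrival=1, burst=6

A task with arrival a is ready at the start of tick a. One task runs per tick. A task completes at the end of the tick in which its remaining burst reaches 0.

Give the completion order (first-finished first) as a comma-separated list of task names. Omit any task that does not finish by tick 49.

completion order = A, B, G, H, C, F, D, E

t=0: queue=[A] q_used=0 → run A
t=1: queue=[A,B,G,H] q_used=1 → run A
t=2: queue=[A,B,G,H] q_used=2 → run A
t=3: queue=[A,B,G,H,C,F] q_used=3 → run A
t=4: queue=[B,G,H,C,F,A] q_used=0 → run B
t=5: queue=[B,G,H,C,F,A] q_used=1 → run B
t=6: queue=[B,G,H,C,F,A,D] q_used=2 → run B
t=7: queue=[B,G,H,C,F,A,D] q_used=3 → run B
t=8: queue=[G,H,C,F,A,D,B,E] q_used=0 → run G
t=9: queue=[G,H,C,F,A,D,B,E] q_used=1 → run G
t=10: queue=[G,H,C,F,A,D,B,E] q_used=2 → run G
t=11: queue=[G,H,C,F,A,D,B,E] q_used=3 → run G
t=12: queue=[H,C,F,A,D,B,E,G] q_used=0 → run H
t=13: queue=[H,C,F,A,D,B,E,G] q_used=1 → run H
t=14: queue=[H,C,F,A,D,B,E,G] q_used=2 → run H
t=15: queue=[H,C,F,A,D,B,E,G] q_used=3 → run H
t=16: queue=[C,F,A,D,B,E,G,H] q_used=0 → run C
t=17: queue=[C,F,A,D,B,E,G,H] q_used=1 → run C
t=18: queue=[C,F,A,D,B,E,G,H] q_used=2 → run C
t=19: queue=[C,F,A,D,B,E,G,H] q_used=3 → run C
t=20: queue=[F,A,D,B,E,G,H,C] q_used=0 → run F
t=21: queue=[F,A,D,B,E,G,H,C] q_used=1 → run F
t=22: queue=[F,A,D,B,E,G,H,C] q_used=2 → run F
t=23: queue=[F,A,D,B,E,G,H,C] q_used=3 → run F
t=24: queue=[A,D,B,E,G,H,C,F] q_used=0 → run A
t=25: queue=[A,D,B,E,G,H,C,F] q_used=1 → run A
t=26: queue=[A,D,B,E,G,H,C,F] q_used=2 → run A
t=27: queue=[D,B,E,G,H,C,F] q_used=0 → run D
t=28: queue=[D,B,E,G,H,C,F] q_used=1 → run D
t=29: queue=[D,B,E,G,H,C,F] q_used=2 → run D
t=30: queue=[D,B,E,G,H,C,F] q_used=3 → run D
t=31: queue=[B,E,G,H,C,F,D] q_used=0 → run B
t=32: queue=[B,E,G,H,C,F,D] q_used=1 → run B
t=33: queue=[B,E,G,H,C,F,D] q_used=2 → run B
t=34: queue=[E,G,H,C,F,D] q_used=0 → run E
t=35: queue=[E,G,H,C,F,D] q_used=1 → run E
t=36: queue=[E,G,H,C,F,D] q_used=2 → run E
t=37: queue=[E,G,H,C,F,D] q_used=3 → run E
t=38: queue=[G,H,C,F,D,E] q_used=0 → run G
t=39: queue=[G,H,C,F,D,E] q_used=1 → run G
t=40: queue=[G,H,C,F,D,E] q_used=2 → run G
t=41: queue=[H,C,F,D,E] q_used=0 → run H
t=42: queue=[H,C,F,D,E] q_used=1 → run H
t=43: queue=[C,F,D,E] q_used=0 → run C
t=44: queue=[F,D,E] q_used=0 → run F
t=45: queue=[D,E] q_used=0 → run D
t=46: queue=[D,E] q_used=1 → run D
t=47: queue=[D,E] q_used=2 → run D
t=48: queue=[E] q_used=0 → run E
t=49: (idle)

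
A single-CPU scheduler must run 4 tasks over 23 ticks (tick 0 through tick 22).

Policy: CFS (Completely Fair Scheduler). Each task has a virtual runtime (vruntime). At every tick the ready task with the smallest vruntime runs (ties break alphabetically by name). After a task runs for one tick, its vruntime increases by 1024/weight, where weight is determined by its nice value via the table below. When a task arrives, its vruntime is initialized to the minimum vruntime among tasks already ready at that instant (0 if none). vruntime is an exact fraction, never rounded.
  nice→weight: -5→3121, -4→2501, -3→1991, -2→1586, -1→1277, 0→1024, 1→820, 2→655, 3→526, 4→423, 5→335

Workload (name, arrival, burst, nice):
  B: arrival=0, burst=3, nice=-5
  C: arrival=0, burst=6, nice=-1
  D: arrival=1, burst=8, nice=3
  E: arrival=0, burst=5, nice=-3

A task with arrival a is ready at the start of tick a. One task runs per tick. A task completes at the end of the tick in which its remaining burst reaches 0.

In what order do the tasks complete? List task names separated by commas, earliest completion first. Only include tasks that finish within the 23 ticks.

completion order = B, E, C, D

t=0: vr[B=0 C=0 E=0] → run B
t=1: vr[B=1024/3121 C=0 D=0 E=0] → run C
t=2: vr[B=1024/3121 C=1024/1277 D=0 E=0] → run D
t=3: vr[B=1024/3121 C=1024/1277 D=512/263 E=0] → run E
t=4: vr[B=1024/3121 C=1024/1277 D=512/263 E=1024/1991] → run B
t=5: vr[B=2048/3121 C=1024/1277 D=512/263 E=1024/1991] → run E
t=6: vr[B=2048/3121 C=1024/1277 D=512/263 E=2048/1991] → run B
t=7: vr[C=1024/1277 D=512/263 E=2048/1991] → run C
t=8: vr[C=2048/1277 D=512/263 E=2048/1991] → run E
t=9: vr[C=2048/1277 D=512/263 E=3072/1991] → run E
t=10: vr[C=2048/1277 D=512/263 E=4096/1991] → run C
t=11: vr[C=3072/1277 D=512/263 E=4096/1991] → run D
t=12: vr[C=3072/1277 D=1024/263 E=4096/1991] → run E
t=13: vr[C=3072/1277 D=1024/263] → run C
t=14: vr[C=4096/1277 D=1024/263] → run C
t=15: vr[C=5120/1277 D=1024/263] → run D
t=16: vr[C=5120/1277 D=1536/263] → run C
t=17: vr[D=1536/263] → run D
t=18: vr[D=2048/263] → run D
t=19: vr[D=2560/263] → run D
t=20: vr[D=3072/263] → run D
t=21: vr[D=3584/263] → run D
t=22: (idle)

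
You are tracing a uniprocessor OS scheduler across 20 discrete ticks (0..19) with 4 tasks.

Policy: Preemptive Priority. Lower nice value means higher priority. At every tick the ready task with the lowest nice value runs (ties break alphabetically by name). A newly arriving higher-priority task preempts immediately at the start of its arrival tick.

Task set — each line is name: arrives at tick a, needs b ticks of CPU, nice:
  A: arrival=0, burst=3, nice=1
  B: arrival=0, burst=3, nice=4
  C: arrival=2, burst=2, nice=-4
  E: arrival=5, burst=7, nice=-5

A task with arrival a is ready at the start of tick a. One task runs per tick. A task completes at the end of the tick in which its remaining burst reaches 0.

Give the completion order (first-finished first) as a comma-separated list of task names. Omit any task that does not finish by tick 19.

t=0: ready={A,B} → run A
t=1: ready={A,B} → run A
t=2: ready={A,B,C} → run C
t=3: ready={A,B,C} → run C
t=4: ready={A,B} → run A
t=5: ready={B,E} → run E
t=6: ready={B,E} → run E
t=7: ready={B,E} → run E
t=8: ready={B,E} → run E
t=9: ready={B,E} → run E
t=10: ready={B,E} → run E
t=11: ready={B,E} → run E
t=12: ready={B} → run B
t=13: ready={B} → run B
t=14: ready={B} → run B
t=15: (idle)
t=16: (idle)
t=17: (idle)
t=18: (idle)
t=19: (idle)

completion order = C, A, E, B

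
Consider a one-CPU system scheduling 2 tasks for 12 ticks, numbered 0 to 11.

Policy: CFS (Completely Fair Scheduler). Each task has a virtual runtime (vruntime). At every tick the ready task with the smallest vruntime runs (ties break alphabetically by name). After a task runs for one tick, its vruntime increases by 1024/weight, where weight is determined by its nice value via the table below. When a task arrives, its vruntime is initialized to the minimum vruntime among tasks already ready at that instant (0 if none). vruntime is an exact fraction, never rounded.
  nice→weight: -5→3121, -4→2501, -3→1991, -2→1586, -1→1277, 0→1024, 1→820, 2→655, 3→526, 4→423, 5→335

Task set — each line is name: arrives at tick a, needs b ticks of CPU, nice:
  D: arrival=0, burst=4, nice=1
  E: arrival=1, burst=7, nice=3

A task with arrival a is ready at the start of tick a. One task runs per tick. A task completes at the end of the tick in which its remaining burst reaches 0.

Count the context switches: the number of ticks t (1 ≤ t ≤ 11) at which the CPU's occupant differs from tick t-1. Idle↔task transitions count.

context switches = 6

t=0: vr[D=0] → run D
t=1: vr[D=256/205 E=256/205] → run D
t=2: vr[D=512/205 E=256/205] → run E
t=3: vr[D=512/205 E=172288/53915] → run D
t=4: vr[D=768/205 E=172288/53915] → run E
t=5: vr[D=768/205 E=277248/53915] → run D
t=6: vr[E=277248/53915] → run E
t=7: vr[E=382208/53915] → run E
t=8: vr[E=487168/53915] → run E
t=9: vr[E=592128/53915] → run E
t=10: vr[E=697088/53915] → run E
t=11: (idle)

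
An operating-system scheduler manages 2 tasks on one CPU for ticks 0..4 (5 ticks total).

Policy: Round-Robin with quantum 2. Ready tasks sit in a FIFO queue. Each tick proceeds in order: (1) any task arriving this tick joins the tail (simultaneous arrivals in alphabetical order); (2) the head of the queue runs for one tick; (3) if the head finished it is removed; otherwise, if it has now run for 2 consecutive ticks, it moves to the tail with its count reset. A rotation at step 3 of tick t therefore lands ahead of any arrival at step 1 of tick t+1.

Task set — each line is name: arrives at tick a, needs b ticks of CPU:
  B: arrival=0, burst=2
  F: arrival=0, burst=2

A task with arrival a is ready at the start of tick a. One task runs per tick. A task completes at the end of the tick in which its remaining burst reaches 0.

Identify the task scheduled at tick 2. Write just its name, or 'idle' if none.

t=0: queue=[B,F] q_used=0 → run B
t=1: queue=[B,F] q_used=1 → run B
t=2: queue=[F] q_used=0 → run F
t=3: queue=[F] q_used=1 → run F
t=4: (idle)

running at tick 2 = F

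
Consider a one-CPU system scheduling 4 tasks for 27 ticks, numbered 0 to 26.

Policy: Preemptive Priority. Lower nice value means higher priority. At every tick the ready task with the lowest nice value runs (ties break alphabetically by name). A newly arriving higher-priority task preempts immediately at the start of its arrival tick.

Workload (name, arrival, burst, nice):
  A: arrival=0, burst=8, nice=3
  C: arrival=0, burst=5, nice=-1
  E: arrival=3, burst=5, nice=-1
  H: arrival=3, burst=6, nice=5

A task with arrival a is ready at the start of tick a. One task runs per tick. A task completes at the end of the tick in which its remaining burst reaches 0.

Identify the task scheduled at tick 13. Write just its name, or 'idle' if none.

running at tick 13 = A

t=0: ready={A,C} → run C
t=1: ready={A,C} → run C
t=2: ready={A,C} → run C
t=3: ready={A,C,E,H} → run C
t=4: ready={A,C,E,H} → run C
t=5: ready={A,E,H} → run E
t=6: ready={A,E,H} → run E
t=7: ready={A,E,H} → run E
t=8: ready={A,E,H} → run E
t=9: ready={A,E,H} → run E
t=10: ready={A,H} → run A
t=11: ready={A,H} → run A
t=12: ready={A,H} → run A
t=13: ready={A,H} → run A
t=14: ready={A,H} → run A
t=15: ready={A,H} → run A
t=16: ready={A,H} → run A
t=17: ready={A,H} → run A
t=18: ready={H} → run H
t=19: ready={H} → run H
t=20: ready={H} → run H
t=21: ready={H} → run H
t=22: ready={H} → run H
t=23: ready={H} → run H
t=24: (idle)
t=25: (idle)
t=26: (idle)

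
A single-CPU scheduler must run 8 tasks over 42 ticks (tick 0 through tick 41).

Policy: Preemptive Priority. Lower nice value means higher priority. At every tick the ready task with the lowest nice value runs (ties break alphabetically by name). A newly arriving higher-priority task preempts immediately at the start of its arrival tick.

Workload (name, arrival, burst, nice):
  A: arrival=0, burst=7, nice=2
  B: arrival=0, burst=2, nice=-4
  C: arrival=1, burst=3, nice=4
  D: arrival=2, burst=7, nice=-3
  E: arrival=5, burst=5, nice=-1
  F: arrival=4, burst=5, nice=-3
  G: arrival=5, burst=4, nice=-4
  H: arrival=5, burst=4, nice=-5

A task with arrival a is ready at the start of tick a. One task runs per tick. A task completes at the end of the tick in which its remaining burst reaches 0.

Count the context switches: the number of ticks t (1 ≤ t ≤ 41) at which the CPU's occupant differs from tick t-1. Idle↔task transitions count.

t=0: ready={A,B} → run B
t=1: ready={A,B,C} → run B
t=2: ready={A,C,D} → run D
t=3: ready={A,C,D} → run D
t=4: ready={A,C,D,F} → run D
t=5: ready={A,C,D,E,F,G,H} → run H
t=6: ready={A,C,D,E,F,G,H} → run H
t=7: ready={A,C,D,E,F,G,H} → run H
t=8: ready={A,C,D,E,F,G,H} → run H
t=9: ready={A,C,D,E,F,G} → run G
t=10: ready={A,C,D,E,F,G} → run G
t=11: ready={A,C,D,E,F,G} → run G
t=12: ready={A,C,D,E,F,G} → run G
t=13: ready={A,C,D,E,F} → run D
t=14: ready={A,C,D,E,F} → run D
t=15: ready={A,C,D,E,F} → run D
t=16: ready={A,C,D,E,F} → run D
t=17: ready={A,C,E,F} → run F
t=18: ready={A,C,E,F} → run F
t=19: ready={A,C,E,F} → run F
t=20: ready={A,C,E,F} → run F
t=21: ready={A,C,E,F} → run F
t=22: ready={A,C,E} → run E
t=23: ready={A,C,E} → run E
t=24: ready={A,C,E} → run E
t=25: ready={A,C,E} → run E
t=26: ready={A,C,E} → run E
t=27: ready={A,C} → run A
t=28: ready={A,C} → run A
t=29: ready={A,C} → run A
t=30: ready={A,C} → run A
t=31: ready={A,C} → run A
t=32: ready={A,C} → run A
t=33: ready={A,C} → run A
t=34: ready={C} → run C
t=35: ready={C} → run C
t=36: ready={C} → run C
t=37: (idle)
t=38: (idle)
t=39: (idle)
t=40: (idle)
t=41: (idle)

context switches = 9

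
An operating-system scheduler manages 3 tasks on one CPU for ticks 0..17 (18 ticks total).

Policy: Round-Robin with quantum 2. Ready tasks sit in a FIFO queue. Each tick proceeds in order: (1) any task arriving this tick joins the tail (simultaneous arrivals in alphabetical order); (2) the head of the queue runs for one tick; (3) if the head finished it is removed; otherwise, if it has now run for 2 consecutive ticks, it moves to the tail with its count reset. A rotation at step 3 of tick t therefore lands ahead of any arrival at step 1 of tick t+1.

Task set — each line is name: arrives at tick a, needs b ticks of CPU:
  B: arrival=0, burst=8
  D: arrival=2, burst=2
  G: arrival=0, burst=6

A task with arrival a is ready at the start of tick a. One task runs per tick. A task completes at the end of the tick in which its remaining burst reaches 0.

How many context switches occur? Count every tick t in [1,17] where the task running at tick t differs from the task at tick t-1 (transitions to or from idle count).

context switches = 8

t=0: queue=[B,G] q_used=0 → run B
t=1: queue=[B,G] q_used=1 → run B
t=2: queue=[G,B,D] q_used=0 → run G
t=3: queue=[G,B,D] q_used=1 → run G
t=4: queue=[B,D,G] q_used=0 → run B
t=5: queue=[B,D,G] q_used=1 → run B
t=6: queue=[D,G,B] q_used=0 → run D
t=7: queue=[D,G,B] q_used=1 → run D
t=8: queue=[G,B] q_used=0 → run G
t=9: queue=[G,B] q_used=1 → run G
t=10: queue=[B,G] q_used=0 → run B
t=11: queue=[B,G] q_used=1 → run B
t=12: queue=[G,B] q_used=0 → run G
t=13: queue=[G,B] q_used=1 → run G
t=14: queue=[B] q_used=0 → run B
t=15: queue=[B] q_used=1 → run B
t=16: (idle)
t=17: (idle)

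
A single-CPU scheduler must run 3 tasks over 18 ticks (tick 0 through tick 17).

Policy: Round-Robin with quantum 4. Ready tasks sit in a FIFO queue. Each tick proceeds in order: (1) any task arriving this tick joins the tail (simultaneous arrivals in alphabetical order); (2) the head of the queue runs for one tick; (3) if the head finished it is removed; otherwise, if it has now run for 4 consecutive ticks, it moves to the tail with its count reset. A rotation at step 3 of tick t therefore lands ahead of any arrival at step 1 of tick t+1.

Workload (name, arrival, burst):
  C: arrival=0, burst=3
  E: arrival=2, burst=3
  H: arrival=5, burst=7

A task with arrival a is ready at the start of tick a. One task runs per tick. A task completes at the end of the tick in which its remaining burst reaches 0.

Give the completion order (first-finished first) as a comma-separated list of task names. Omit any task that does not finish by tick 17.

completion order = C, E, H

t=0: queue=[C] q_used=0 → run C
t=1: queue=[C] q_used=1 → run C
t=2: queue=[C,E] q_used=2 → run C
t=3: queue=[E] q_used=0 → run E
t=4: queue=[E] q_used=1 → run E
t=5: queue=[E,H] q_used=2 → run E
t=6: queue=[H] q_used=0 → run H
t=7: queue=[H] q_used=1 → run H
t=8: queue=[H] q_used=2 → run H
t=9: queue=[H] q_used=3 → run H
t=10: queue=[H] q_used=0 → run H
t=11: queue=[H] q_used=1 → run H
t=12: queue=[H] q_used=2 → run H
t=13: (idle)
t=14: (idle)
t=15: (idle)
t=16: (idle)
t=17: (idle)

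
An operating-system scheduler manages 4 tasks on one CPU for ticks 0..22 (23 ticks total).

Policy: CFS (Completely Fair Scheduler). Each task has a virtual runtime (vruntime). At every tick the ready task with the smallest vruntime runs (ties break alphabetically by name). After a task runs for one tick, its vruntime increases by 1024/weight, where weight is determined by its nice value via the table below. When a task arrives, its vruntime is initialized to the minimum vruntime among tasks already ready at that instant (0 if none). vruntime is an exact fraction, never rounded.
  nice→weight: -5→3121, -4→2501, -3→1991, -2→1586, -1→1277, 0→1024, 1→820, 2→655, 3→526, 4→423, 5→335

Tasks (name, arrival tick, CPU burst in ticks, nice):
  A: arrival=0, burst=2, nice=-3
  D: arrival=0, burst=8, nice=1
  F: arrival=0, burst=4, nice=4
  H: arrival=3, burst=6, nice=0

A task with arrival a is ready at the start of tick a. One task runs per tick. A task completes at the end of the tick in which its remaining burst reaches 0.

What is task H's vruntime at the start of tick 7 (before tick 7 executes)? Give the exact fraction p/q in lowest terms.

t=0: vr[A=0 D=0 F=0] → run A
t=1: vr[A=1024/1991 D=0 F=0] → run D
t=2: vr[A=1024/1991 D=256/205 F=0] → run F
t=3: vr[A=1024/1991 D=256/205 F=1024/423 H=1024/1991] → run A
t=4: vr[D=256/205 F=1024/423 H=1024/1991] → run H
t=5: vr[D=256/205 F=1024/423 H=3015/1991] → run D
t=6: vr[D=512/205 F=1024/423 H=3015/1991] → run H
t=7: vr[D=512/205 F=1024/423 H=5006/1991] → run F
t=8: vr[D=512/205 F=2048/423 H=5006/1991] → run D
t=9: vr[D=768/205 F=2048/423 H=5006/1991] → run H
t=10: vr[D=768/205 F=2048/423 H=6997/1991] → run H
t=11: vr[D=768/205 F=2048/423 H=8988/1991] → run D
t=12: vr[D=1024/205 F=2048/423 H=8988/1991] → run H
t=13: vr[D=1024/205 F=2048/423 H=10979/1991] → run F
t=14: vr[D=1024/205 F=1024/141 H=10979/1991] → run D
t=15: vr[D=256/41 F=1024/141 H=10979/1991] → run H
t=16: vr[D=256/41 F=1024/141] → run D
t=17: vr[D=1536/205 F=1024/141] → run F
t=18: vr[D=1536/205] → run D
t=19: vr[D=1792/205] → run D
t=20: (idle)
t=21: (idle)
t=22: (idle)

vruntime(H, start of tick 7) = 5006/1991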